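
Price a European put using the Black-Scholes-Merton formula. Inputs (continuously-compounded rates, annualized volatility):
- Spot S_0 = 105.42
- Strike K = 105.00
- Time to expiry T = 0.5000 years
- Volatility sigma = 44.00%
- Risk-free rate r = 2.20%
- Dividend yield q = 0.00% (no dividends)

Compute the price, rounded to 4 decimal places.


d1 = (ln(S/K) + (r - q + 0.5*sigma^2) * T) / (sigma * sqrt(T)) = 0.20374967
d2 = d1 - sigma * sqrt(T) = -0.10737731
exp(-rT) = 0.98906028; exp(-qT) = 1.00000000
P = K * exp(-rT) * N(-d2) - S_0 * exp(-qT) * N(-d1)
N(-d1) = 0.41927456; N(-d2) = 0.54275517
P = 105.0000 * 0.98906028 * 0.54275517 - 105.4200 * 1.00000000 * 0.41927456 = 12.1659

Answer: Price = 12.1659


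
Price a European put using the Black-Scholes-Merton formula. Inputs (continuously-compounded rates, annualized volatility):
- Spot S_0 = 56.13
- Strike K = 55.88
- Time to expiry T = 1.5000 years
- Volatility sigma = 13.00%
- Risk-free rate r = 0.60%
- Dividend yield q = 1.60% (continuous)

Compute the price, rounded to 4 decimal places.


d1 = (ln(S/K) + (r - q + 0.5*sigma^2) * T) / (sigma * sqrt(T)) = 0.01343385
d2 = d1 - sigma * sqrt(T) = -0.14578299
exp(-rT) = 0.99104038; exp(-qT) = 0.97628571
P = K * exp(-rT) * N(-d2) - S_0 * exp(-qT) * N(-d1)
N(-d1) = 0.49464083; N(-d2) = 0.55795365
P = 55.8800 * 0.99104038 * 0.55795365 - 56.1300 * 0.97628571 * 0.49464083 = 3.7933

Answer: Price = 3.7933


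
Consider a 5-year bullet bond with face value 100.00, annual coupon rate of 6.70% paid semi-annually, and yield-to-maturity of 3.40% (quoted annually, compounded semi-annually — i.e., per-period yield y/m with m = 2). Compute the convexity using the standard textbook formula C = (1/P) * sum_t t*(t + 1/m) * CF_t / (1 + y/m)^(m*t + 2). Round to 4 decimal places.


Coupon per period c = face * coupon_rate / m = 3.350000
Periods per year m = 2; per-period yield y/m = 0.017000
Number of cashflows N = 10
Cashflows (t years, CF_t, discount factor 1/(1+y/m)^(m*t), PV):
  t = 0.5000: CF_t = 3.350000, DF = 0.983284, PV = 3.294002
  t = 1.0000: CF_t = 3.350000, DF = 0.966848, PV = 3.238940
  t = 1.5000: CF_t = 3.350000, DF = 0.950686, PV = 3.184798
  t = 2.0000: CF_t = 3.350000, DF = 0.934795, PV = 3.131562
  t = 2.5000: CF_t = 3.350000, DF = 0.919169, PV = 3.079215
  t = 3.0000: CF_t = 3.350000, DF = 0.903804, PV = 3.027744
  t = 3.5000: CF_t = 3.350000, DF = 0.888696, PV = 2.977132
  t = 4.0000: CF_t = 3.350000, DF = 0.873841, PV = 2.927367
  t = 4.5000: CF_t = 3.350000, DF = 0.859234, PV = 2.878434
  t = 5.0000: CF_t = 103.350000, DF = 0.844871, PV = 87.317431
Price P = sum_t PV_t = 115.056625
Convexity numerator sum_t t*(t + 1/m) * CF_t / (1+y/m)^(m*t + 2):
  t = 0.5000: term = 1.592399
  t = 1.0000: term = 4.697343
  t = 1.5000: term = 9.237646
  t = 2.0000: term = 15.138718
  t = 2.5000: term = 22.328492
  t = 3.0000: term = 30.737354
  t = 3.5000: term = 40.298072
  t = 4.0000: term = 50.945729
  t = 4.5000: term = 62.617661
  t = 5.0000: term = 2321.623225
Convexity = (1/P) * sum = 2559.216639 / 115.056625 = 22.243105

Answer: Convexity = 22.2431


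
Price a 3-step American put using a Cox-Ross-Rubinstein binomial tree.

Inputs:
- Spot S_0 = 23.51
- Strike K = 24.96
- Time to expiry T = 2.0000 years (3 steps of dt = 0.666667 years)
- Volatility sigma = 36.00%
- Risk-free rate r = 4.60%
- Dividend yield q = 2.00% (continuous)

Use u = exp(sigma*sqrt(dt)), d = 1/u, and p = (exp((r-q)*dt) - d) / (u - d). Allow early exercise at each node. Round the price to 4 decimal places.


Answer: Price = V(0,0) = 5.1377

Derivation:
dt = T/N = 0.666667
u = exp(sigma*sqrt(dt)) = 1.341702; d = 1/u = 0.745322
p = (exp((r-q)*dt) - d) / (u - d) = 0.456357
Discount per step: exp(-r*dt) = 0.969799
Stock lattice S(k, i) with i counting down-moves:
  k=0: S(0,0) = 23.5100
  k=1: S(1,0) = 31.5434; S(1,1) = 17.5225
  k=2: S(2,0) = 42.3218; S(2,1) = 23.5100; S(2,2) = 13.0599
  k=3: S(3,0) = 56.7833; S(3,1) = 31.5434; S(3,2) = 17.5225; S(3,3) = 9.7339
Terminal payoffs V(N, i) = max(K - S_T, 0):
  V(3,0) = 0.000000; V(3,1) = 0.000000; V(3,2) = 7.437477; V(3,3) = 15.226149
Backward induction: V(k, i) = exp(-r*dt) * [p * V(k+1, i) + (1-p) * V(k+1, i+1)]; then take max(V_cont, immediate exercise) for American.
  V(2,0) = exp(-r*dt) * [p*0.000000 + (1-p)*0.000000] = 0.000000; exercise = 0.000000; V(2,0) = max -> 0.000000
  V(2,1) = exp(-r*dt) * [p*0.000000 + (1-p)*7.437477] = 3.921215; exercise = 1.450000; V(2,1) = max -> 3.921215
  V(2,2) = exp(-r*dt) * [p*7.437477 + (1-p)*15.226149] = 11.319230; exercise = 11.900076; V(2,2) = max -> 11.900076
  V(1,0) = exp(-r*dt) * [p*0.000000 + (1-p)*3.921215] = 2.067358; exercise = 0.000000; V(1,0) = max -> 2.067358
  V(1,1) = exp(-r*dt) * [p*3.921215 + (1-p)*11.900076] = 8.009435; exercise = 7.437477; V(1,1) = max -> 8.009435
  V(0,0) = exp(-r*dt) * [p*2.067358 + (1-p)*8.009435] = 5.137726; exercise = 1.450000; V(0,0) = max -> 5.137726


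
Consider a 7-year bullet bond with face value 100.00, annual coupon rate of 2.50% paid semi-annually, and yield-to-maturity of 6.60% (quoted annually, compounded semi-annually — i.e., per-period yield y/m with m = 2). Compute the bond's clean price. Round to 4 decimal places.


Coupon per period c = face * coupon_rate / m = 1.250000
Periods per year m = 2; per-period yield y/m = 0.033000
Number of cashflows N = 14
Cashflows (t years, CF_t, discount factor 1/(1+y/m)^(m*t), PV):
  t = 0.5000: CF_t = 1.250000, DF = 0.968054, PV = 1.210068
  t = 1.0000: CF_t = 1.250000, DF = 0.937129, PV = 1.171411
  t = 1.5000: CF_t = 1.250000, DF = 0.907192, PV = 1.133990
  t = 2.0000: CF_t = 1.250000, DF = 0.878211, PV = 1.097763
  t = 2.5000: CF_t = 1.250000, DF = 0.850156, PV = 1.062694
  t = 3.0000: CF_t = 1.250000, DF = 0.822997, PV = 1.028746
  t = 3.5000: CF_t = 1.250000, DF = 0.796705, PV = 0.995882
  t = 4.0000: CF_t = 1.250000, DF = 0.771254, PV = 0.964067
  t = 4.5000: CF_t = 1.250000, DF = 0.746616, PV = 0.933270
  t = 5.0000: CF_t = 1.250000, DF = 0.722764, PV = 0.903456
  t = 5.5000: CF_t = 1.250000, DF = 0.699675, PV = 0.874594
  t = 6.0000: CF_t = 1.250000, DF = 0.677323, PV = 0.846654
  t = 6.5000: CF_t = 1.250000, DF = 0.655686, PV = 0.819607
  t = 7.0000: CF_t = 101.250000, DF = 0.634739, PV = 64.267370
Price P = sum_t PV_t = 77.309573

Answer: Price = 77.3096


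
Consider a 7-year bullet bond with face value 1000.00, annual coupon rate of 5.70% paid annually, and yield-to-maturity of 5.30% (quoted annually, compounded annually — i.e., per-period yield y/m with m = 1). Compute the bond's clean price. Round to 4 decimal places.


Coupon per period c = face * coupon_rate / m = 57.000000
Periods per year m = 1; per-period yield y/m = 0.053000
Number of cashflows N = 7
Cashflows (t years, CF_t, discount factor 1/(1+y/m)^(m*t), PV):
  t = 1.0000: CF_t = 57.000000, DF = 0.949668, PV = 54.131054
  t = 2.0000: CF_t = 57.000000, DF = 0.901869, PV = 51.406509
  t = 3.0000: CF_t = 57.000000, DF = 0.856475, PV = 48.819097
  t = 4.0000: CF_t = 57.000000, DF = 0.813367, PV = 46.361915
  t = 5.0000: CF_t = 57.000000, DF = 0.772428, PV = 44.028410
  t = 6.0000: CF_t = 57.000000, DF = 0.733550, PV = 41.812355
  t = 7.0000: CF_t = 1057.000000, DF = 0.696629, PV = 736.336602
Price P = sum_t PV_t = 1022.895942

Answer: Price = 1022.8959


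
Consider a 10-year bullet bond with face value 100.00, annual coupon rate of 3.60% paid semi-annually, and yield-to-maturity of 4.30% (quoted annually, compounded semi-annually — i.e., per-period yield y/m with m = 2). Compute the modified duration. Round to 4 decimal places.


Coupon per period c = face * coupon_rate / m = 1.800000
Periods per year m = 2; per-period yield y/m = 0.021500
Number of cashflows N = 20
Cashflows (t years, CF_t, discount factor 1/(1+y/m)^(m*t), PV):
  t = 0.5000: CF_t = 1.800000, DF = 0.978953, PV = 1.762115
  t = 1.0000: CF_t = 1.800000, DF = 0.958348, PV = 1.725026
  t = 1.5000: CF_t = 1.800000, DF = 0.938177, PV = 1.688719
  t = 2.0000: CF_t = 1.800000, DF = 0.918431, PV = 1.653176
  t = 2.5000: CF_t = 1.800000, DF = 0.899100, PV = 1.618381
  t = 3.0000: CF_t = 1.800000, DF = 0.880177, PV = 1.584318
  t = 3.5000: CF_t = 1.800000, DF = 0.861651, PV = 1.550972
  t = 4.0000: CF_t = 1.800000, DF = 0.843515, PV = 1.518328
  t = 4.5000: CF_t = 1.800000, DF = 0.825762, PV = 1.486371
  t = 5.0000: CF_t = 1.800000, DF = 0.808381, PV = 1.455086
  t = 5.5000: CF_t = 1.800000, DF = 0.791367, PV = 1.424461
  t = 6.0000: CF_t = 1.800000, DF = 0.774711, PV = 1.394479
  t = 6.5000: CF_t = 1.800000, DF = 0.758405, PV = 1.365129
  t = 7.0000: CF_t = 1.800000, DF = 0.742442, PV = 1.336396
  t = 7.5000: CF_t = 1.800000, DF = 0.726816, PV = 1.308269
  t = 8.0000: CF_t = 1.800000, DF = 0.711518, PV = 1.280733
  t = 8.5000: CF_t = 1.800000, DF = 0.696543, PV = 1.253777
  t = 9.0000: CF_t = 1.800000, DF = 0.681882, PV = 1.227388
  t = 9.5000: CF_t = 1.800000, DF = 0.667530, PV = 1.201554
  t = 10.0000: CF_t = 101.800000, DF = 0.653480, PV = 66.524307
Price P = sum_t PV_t = 94.358984
First compute Macaulay numerator sum_t t * PV_t:
  t * PV_t at t = 0.5000: 0.881057
  t * PV_t at t = 1.0000: 1.725026
  t * PV_t at t = 1.5000: 2.533079
  t * PV_t at t = 2.0000: 3.306351
  t * PV_t at t = 2.5000: 4.045951
  t * PV_t at t = 3.0000: 4.752953
  t * PV_t at t = 3.5000: 5.428401
  t * PV_t at t = 4.0000: 6.073311
  t * PV_t at t = 4.5000: 6.688669
  t * PV_t at t = 5.0000: 7.275432
  t * PV_t at t = 5.5000: 7.834533
  t * PV_t at t = 6.0000: 8.366875
  t * PV_t at t = 6.5000: 8.873338
  t * PV_t at t = 7.0000: 9.354775
  t * PV_t at t = 7.5000: 9.812015
  t * PV_t at t = 8.0000: 10.245863
  t * PV_t at t = 8.5000: 10.657102
  t * PV_t at t = 9.0000: 11.046491
  t * PV_t at t = 9.5000: 11.414767
  t * PV_t at t = 10.0000: 665.243069
Macaulay duration D = 795.559061 / 94.358984 = 8.431196
Modified duration = D / (1 + y/m) = 8.431196 / (1 + 0.021500) = 8.253740

Answer: Modified duration = 8.2537


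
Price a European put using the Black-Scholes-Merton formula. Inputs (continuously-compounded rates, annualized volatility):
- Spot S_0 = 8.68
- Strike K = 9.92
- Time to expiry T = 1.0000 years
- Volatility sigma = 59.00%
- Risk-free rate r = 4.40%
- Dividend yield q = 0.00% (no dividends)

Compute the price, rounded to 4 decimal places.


d1 = (ln(S/K) + (r - q + 0.5*sigma^2) * T) / (sigma * sqrt(T)) = 0.14325188
d2 = d1 - sigma * sqrt(T) = -0.44674812
exp(-rT) = 0.95695396; exp(-qT) = 1.00000000
P = K * exp(-rT) * N(-d2) - S_0 * exp(-qT) * N(-d1)
N(-d1) = 0.44304563; N(-d2) = 0.67247153
P = 9.9200 * 0.95695396 * 0.67247153 - 8.6800 * 1.00000000 * 0.44304563 = 2.5381

Answer: Price = 2.5381


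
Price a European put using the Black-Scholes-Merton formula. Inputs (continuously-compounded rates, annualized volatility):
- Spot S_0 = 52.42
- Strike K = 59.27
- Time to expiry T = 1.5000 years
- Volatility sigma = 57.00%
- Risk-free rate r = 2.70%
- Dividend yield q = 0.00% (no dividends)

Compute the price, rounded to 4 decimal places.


Answer: Price = 17.2700

Derivation:
d1 = (ln(S/K) + (r - q + 0.5*sigma^2) * T) / (sigma * sqrt(T)) = 0.23114004
d2 = d1 - sigma * sqrt(T) = -0.46696453
exp(-rT) = 0.96030916; exp(-qT) = 1.00000000
P = K * exp(-rT) * N(-d2) - S_0 * exp(-qT) * N(-d1)
N(-d1) = 0.40860300; N(-d2) = 0.67973737
P = 59.2700 * 0.96030916 * 0.67973737 - 52.4200 * 1.00000000 * 0.40860300 = 17.2700


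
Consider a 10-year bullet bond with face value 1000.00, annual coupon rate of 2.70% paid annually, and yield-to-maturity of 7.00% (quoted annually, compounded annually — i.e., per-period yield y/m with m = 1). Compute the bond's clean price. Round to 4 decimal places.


Answer: Price = 697.9860

Derivation:
Coupon per period c = face * coupon_rate / m = 27.000000
Periods per year m = 1; per-period yield y/m = 0.070000
Number of cashflows N = 10
Cashflows (t years, CF_t, discount factor 1/(1+y/m)^(m*t), PV):
  t = 1.0000: CF_t = 27.000000, DF = 0.934579, PV = 25.233645
  t = 2.0000: CF_t = 27.000000, DF = 0.873439, PV = 23.582846
  t = 3.0000: CF_t = 27.000000, DF = 0.816298, PV = 22.040043
  t = 4.0000: CF_t = 27.000000, DF = 0.762895, PV = 20.598171
  t = 5.0000: CF_t = 27.000000, DF = 0.712986, PV = 19.250627
  t = 6.0000: CF_t = 27.000000, DF = 0.666342, PV = 17.991240
  t = 7.0000: CF_t = 27.000000, DF = 0.622750, PV = 16.814243
  t = 8.0000: CF_t = 27.000000, DF = 0.582009, PV = 15.714246
  t = 9.0000: CF_t = 27.000000, DF = 0.543934, PV = 14.686211
  t = 10.0000: CF_t = 1027.000000, DF = 0.508349, PV = 522.074723
Price P = sum_t PV_t = 697.985994


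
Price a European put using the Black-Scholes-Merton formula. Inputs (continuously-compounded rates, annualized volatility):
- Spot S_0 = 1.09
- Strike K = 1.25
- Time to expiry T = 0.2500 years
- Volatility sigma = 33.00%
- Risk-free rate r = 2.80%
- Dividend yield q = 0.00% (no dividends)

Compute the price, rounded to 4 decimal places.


Answer: Price = 0.1748

Derivation:
d1 = (ln(S/K) + (r - q + 0.5*sigma^2) * T) / (sigma * sqrt(T)) = -0.70517185
d2 = d1 - sigma * sqrt(T) = -0.87017185
exp(-rT) = 0.99302444; exp(-qT) = 1.00000000
P = K * exp(-rT) * N(-d2) - S_0 * exp(-qT) * N(-d1)
N(-d1) = 0.75964835; N(-d2) = 0.80789675
P = 1.2500 * 0.99302444 * 0.80789675 - 1.0900 * 1.00000000 * 0.75964835 = 0.1748


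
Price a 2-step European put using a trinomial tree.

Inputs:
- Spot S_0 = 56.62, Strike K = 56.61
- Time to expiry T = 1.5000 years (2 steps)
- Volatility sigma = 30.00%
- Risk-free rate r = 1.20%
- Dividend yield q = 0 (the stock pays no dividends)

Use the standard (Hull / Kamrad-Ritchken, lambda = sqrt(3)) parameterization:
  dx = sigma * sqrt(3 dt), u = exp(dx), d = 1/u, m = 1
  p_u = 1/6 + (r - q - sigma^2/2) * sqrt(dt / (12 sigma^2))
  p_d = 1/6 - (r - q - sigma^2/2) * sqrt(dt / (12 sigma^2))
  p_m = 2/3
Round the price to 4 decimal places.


Answer: Price = V(0,0) = 6.4582

Derivation:
dt = T/N = 0.750000; dx = sigma*sqrt(3*dt) = 0.450000
u = exp(dx) = 1.568312; d = 1/u = 0.637628
p_u = 0.139167, p_m = 0.666667, p_d = 0.194167
Discount per step: exp(-r*dt) = 0.991040
Stock lattice S(k, j) with j the centered position index:
  k=0: S(0,+0) = 56.6200
  k=1: S(1,-1) = 36.1025; S(1,+0) = 56.6200; S(1,+1) = 88.7978
  k=2: S(2,-2) = 23.0200; S(2,-1) = 36.1025; S(2,+0) = 56.6200; S(2,+1) = 88.7978; S(2,+2) = 139.2627
Terminal payoffs V(N, j) = max(K - S_T, 0):
  V(2,-2) = 33.590026; V(2,-1) = 20.507494; V(2,+0) = 0.000000; V(2,+1) = 0.000000; V(2,+2) = 0.000000
Backward induction: V(k, j) = exp(-r*dt) * [p_u * V(k+1, j+1) + p_m * V(k+1, j) + p_d * V(k+1, j-1)]
  V(1,-1) = exp(-r*dt) * [p_u*0.000000 + p_m*20.507494 + p_d*33.590026] = 20.012798
  V(1,+0) = exp(-r*dt) * [p_u*0.000000 + p_m*0.000000 + p_d*20.507494] = 3.946196
  V(1,+1) = exp(-r*dt) * [p_u*0.000000 + p_m*0.000000 + p_d*0.000000] = 0.000000
  V(0,+0) = exp(-r*dt) * [p_u*0.000000 + p_m*3.946196 + p_d*20.012798] = 6.458229


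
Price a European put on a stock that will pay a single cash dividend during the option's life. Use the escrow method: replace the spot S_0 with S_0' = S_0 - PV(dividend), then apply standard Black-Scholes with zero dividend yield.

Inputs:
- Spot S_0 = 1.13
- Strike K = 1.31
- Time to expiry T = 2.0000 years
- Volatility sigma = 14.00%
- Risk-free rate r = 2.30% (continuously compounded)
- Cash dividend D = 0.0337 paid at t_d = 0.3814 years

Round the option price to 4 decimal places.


Answer: Price = 0.1895

Derivation:
PV(D) = D * exp(-r * t_d) = 0.0337 * 0.99126616 = 0.03340567
S_0' = S_0 - PV(D) = 1.1300 - 0.03340567 = 1.09659433
d1 = (ln(S_0'/K) + (r + sigma^2/2)*T) / (sigma*sqrt(T)) = -0.56678560
d2 = d1 - sigma*sqrt(T) = -0.76477550
exp(-rT) = 0.95504196
N(-d1) = 0.71457007; N(-d2) = 0.77779738
P = K * exp(-rT) * N(-d2) - S_0' * N(-d1) = 1.3100 * 0.95504196 * 0.77779738 - 1.09659433 * 0.71457007 = 0.1895


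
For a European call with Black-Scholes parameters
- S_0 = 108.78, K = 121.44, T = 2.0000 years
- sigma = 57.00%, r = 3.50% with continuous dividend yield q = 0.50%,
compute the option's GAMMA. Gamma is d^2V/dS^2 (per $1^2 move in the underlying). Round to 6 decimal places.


Answer: Gamma = 0.004250

Derivation:
d1 = 0.3409088083; d2 = -0.4651929222
phi(d1) = 0.3764206763; exp(-qT) = 0.9900498337; exp(-rT) = 0.9323938199
Gamma = exp(-qT) * phi(d1) / (S * sigma * sqrt(T)) = 0.9900498337 * 0.3764206763 / (108.7800 * 0.5700 * 1.4142135624) = 0.004250


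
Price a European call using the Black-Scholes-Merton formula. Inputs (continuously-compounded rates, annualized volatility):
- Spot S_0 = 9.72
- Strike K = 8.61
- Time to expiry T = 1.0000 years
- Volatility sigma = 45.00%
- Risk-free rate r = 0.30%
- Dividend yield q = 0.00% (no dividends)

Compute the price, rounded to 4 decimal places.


d1 = (ln(S/K) + (r - q + 0.5*sigma^2) * T) / (sigma * sqrt(T)) = 0.50113622
d2 = d1 - sigma * sqrt(T) = 0.05113622
exp(-rT) = 0.99700450; exp(-qT) = 1.00000000
C = S_0 * exp(-qT) * N(d1) - K * exp(-rT) * N(d2)
N(d1) = 0.69186237; N(d2) = 0.52039151
C = 9.7200 * 1.00000000 * 0.69186237 - 8.6100 * 0.99700450 * 0.52039151 = 2.2578

Answer: Price = 2.2578


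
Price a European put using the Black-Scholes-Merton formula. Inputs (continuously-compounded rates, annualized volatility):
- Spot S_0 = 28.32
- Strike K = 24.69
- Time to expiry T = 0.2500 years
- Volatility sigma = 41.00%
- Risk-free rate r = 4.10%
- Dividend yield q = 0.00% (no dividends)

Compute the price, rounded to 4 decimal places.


Answer: Price = 0.7437

Derivation:
d1 = (ln(S/K) + (r - q + 0.5*sigma^2) * T) / (sigma * sqrt(T)) = 0.82162178
d2 = d1 - sigma * sqrt(T) = 0.61662178
exp(-rT) = 0.98980235; exp(-qT) = 1.00000000
P = K * exp(-rT) * N(-d2) - S_0 * exp(-qT) * N(-d1)
N(-d1) = 0.20564609; N(-d2) = 0.26874211
P = 24.6900 * 0.98980235 * 0.26874211 - 28.3200 * 1.00000000 * 0.20564609 = 0.7437


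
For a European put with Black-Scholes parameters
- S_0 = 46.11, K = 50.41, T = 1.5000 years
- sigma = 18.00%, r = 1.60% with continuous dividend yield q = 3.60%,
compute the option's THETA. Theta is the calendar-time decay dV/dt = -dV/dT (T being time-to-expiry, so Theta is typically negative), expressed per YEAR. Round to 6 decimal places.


d1 = -0.4302924366; d2 = -0.6507465134
phi(d1) = 0.3636678515; exp(-qT) = 0.9474321065; exp(-rT) = 0.9762857098
Theta = -S*exp(-qT)*phi(d1)*sigma/(2*sqrt(T)) + r*K*exp(-rT)*N(-d2) - q*S*exp(-qT)*N(-d1)
N(-d1) = 0.6665085359; N(-d2) = 0.7423949339; sqrt(T) = 1.2247448714
Term 1 = -46.1100 * 0.9474321065 * 0.3636678515 * 0.1800 / (2 * 1.2247448714) = -1.1674680683
Term 2 = 0.0160 * 50.4100 * 0.9762857098 * 0.7423949339 = 0.5845862715
Term 3 = -0.0360 * 46.1100 * 0.9474321065 * 0.6665085359 = -1.0482175742
Theta = -1.1674680683 + (0.5845862715) + (-1.0482175742) = -1.631099

Answer: Theta = -1.631099


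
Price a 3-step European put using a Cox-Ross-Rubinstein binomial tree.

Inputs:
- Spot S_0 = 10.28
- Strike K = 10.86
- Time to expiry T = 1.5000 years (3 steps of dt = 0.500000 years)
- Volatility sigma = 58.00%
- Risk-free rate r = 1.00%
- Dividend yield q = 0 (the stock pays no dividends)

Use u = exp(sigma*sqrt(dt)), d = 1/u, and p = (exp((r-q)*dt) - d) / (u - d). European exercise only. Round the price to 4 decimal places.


dt = T/N = 0.500000
u = exp(sigma*sqrt(dt)) = 1.507002; d = 1/u = 0.663569
p = (exp((r-q)*dt) - d) / (u - d) = 0.404826
Discount per step: exp(-r*dt) = 0.995012
Stock lattice S(k, i) with i counting down-moves:
  k=0: S(0,0) = 10.2800
  k=1: S(1,0) = 15.4920; S(1,1) = 6.8215
  k=2: S(2,0) = 23.3464; S(2,1) = 10.2800; S(2,2) = 4.5265
  k=3: S(3,0) = 35.1831; S(3,1) = 15.4920; S(3,2) = 6.8215; S(3,3) = 3.0037
Terminal payoffs V(N, i) = max(K - S_T, 0):
  V(3,0) = 0.000000; V(3,1) = 0.000000; V(3,2) = 4.038507; V(3,3) = 7.856331
Backward induction: V(k, i) = exp(-r*dt) * [p * V(k+1, i) + (1-p) * V(k+1, i+1)].
  V(2,0) = exp(-r*dt) * [p*0.000000 + (1-p)*0.000000] = 0.000000
  V(2,1) = exp(-r*dt) * [p*0.000000 + (1-p)*4.038507] = 2.391627
  V(2,2) = exp(-r*dt) * [p*4.038507 + (1-p)*7.856331] = 6.279302
  V(1,0) = exp(-r*dt) * [p*0.000000 + (1-p)*2.391627] = 1.416335
  V(1,1) = exp(-r*dt) * [p*2.391627 + (1-p)*6.279302] = 4.682002
  V(0,0) = exp(-r*dt) * [p*1.416335 + (1-p)*4.682002] = 3.343217

Answer: Price = V(0,0) = 3.3432


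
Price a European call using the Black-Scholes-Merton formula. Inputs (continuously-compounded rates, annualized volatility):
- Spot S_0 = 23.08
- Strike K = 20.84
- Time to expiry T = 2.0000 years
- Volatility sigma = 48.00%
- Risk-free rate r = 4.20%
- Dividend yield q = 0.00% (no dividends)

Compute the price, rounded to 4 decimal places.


Answer: Price = 7.7721

Derivation:
d1 = (ln(S/K) + (r - q + 0.5*sigma^2) * T) / (sigma * sqrt(T)) = 0.61355099
d2 = d1 - sigma * sqrt(T) = -0.06527152
exp(-rT) = 0.91943126; exp(-qT) = 1.00000000
C = S_0 * exp(-qT) * N(d1) - K * exp(-rT) * N(d2)
N(d1) = 0.73024396; N(d2) = 0.47397891
C = 23.0800 * 1.00000000 * 0.73024396 - 20.8400 * 0.91943126 * 0.47397891 = 7.7721


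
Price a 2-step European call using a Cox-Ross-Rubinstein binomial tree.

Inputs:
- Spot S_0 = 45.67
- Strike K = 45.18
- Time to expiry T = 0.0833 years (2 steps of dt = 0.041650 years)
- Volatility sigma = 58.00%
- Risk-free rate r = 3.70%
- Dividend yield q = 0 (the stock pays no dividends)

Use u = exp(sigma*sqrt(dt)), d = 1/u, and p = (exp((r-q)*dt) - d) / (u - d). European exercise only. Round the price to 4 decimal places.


Answer: Price = V(0,0) = 3.1212

Derivation:
dt = T/N = 0.041650
u = exp(sigma*sqrt(dt)) = 1.125659; d = 1/u = 0.888369
p = (exp((r-q)*dt) - d) / (u - d) = 0.476942
Discount per step: exp(-r*dt) = 0.998460
Stock lattice S(k, i) with i counting down-moves:
  k=0: S(0,0) = 45.6700
  k=1: S(1,0) = 51.4088; S(1,1) = 40.5718
  k=2: S(2,0) = 57.8688; S(2,1) = 45.6700; S(2,2) = 36.0427
Terminal payoffs V(N, i) = max(S_T - K, 0):
  V(2,0) = 12.688794; V(2,1) = 0.490000; V(2,2) = 0.000000
Backward induction: V(k, i) = exp(-r*dt) * [p * V(k+1, i) + (1-p) * V(k+1, i+1)].
  V(1,0) = exp(-r*dt) * [p*12.688794 + (1-p)*0.490000] = 6.298401
  V(1,1) = exp(-r*dt) * [p*0.490000 + (1-p)*0.000000] = 0.233342
  V(0,0) = exp(-r*dt) * [p*6.298401 + (1-p)*0.233342] = 3.121208


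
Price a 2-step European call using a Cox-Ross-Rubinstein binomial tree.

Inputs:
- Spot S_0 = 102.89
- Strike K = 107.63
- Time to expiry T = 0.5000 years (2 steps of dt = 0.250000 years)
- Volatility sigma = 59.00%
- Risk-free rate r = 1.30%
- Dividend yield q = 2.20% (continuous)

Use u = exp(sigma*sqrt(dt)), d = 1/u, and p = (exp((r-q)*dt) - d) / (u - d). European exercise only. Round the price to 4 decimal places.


dt = T/N = 0.250000
u = exp(sigma*sqrt(dt)) = 1.343126; d = 1/u = 0.744532
p = (exp((r-q)*dt) - d) / (u - d) = 0.423026
Discount per step: exp(-r*dt) = 0.996755
Stock lattice S(k, i) with i counting down-moves:
  k=0: S(0,0) = 102.8900
  k=1: S(1,0) = 138.1943; S(1,1) = 76.6049
  k=2: S(2,0) = 185.6124; S(2,1) = 102.8900; S(2,2) = 57.0347
Terminal payoffs V(N, i) = max(S_T - K, 0):
  V(2,0) = 77.982368; V(2,1) = 0.000000; V(2,2) = 0.000000
Backward induction: V(k, i) = exp(-r*dt) * [p * V(k+1, i) + (1-p) * V(k+1, i+1)].
  V(1,0) = exp(-r*dt) * [p*77.982368 + (1-p)*0.000000] = 32.881503
  V(1,1) = exp(-r*dt) * [p*0.000000 + (1-p)*0.000000] = 0.000000
  V(0,0) = exp(-r*dt) * [p*32.881503 + (1-p)*0.000000] = 13.864586

Answer: Price = V(0,0) = 13.8646


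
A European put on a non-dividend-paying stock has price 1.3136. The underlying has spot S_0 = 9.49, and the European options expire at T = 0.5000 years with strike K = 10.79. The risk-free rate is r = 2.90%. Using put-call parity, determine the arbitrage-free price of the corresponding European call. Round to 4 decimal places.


Put-call parity: C - P = S_0 * exp(-qT) - K * exp(-rT).
S_0 * exp(-qT) = 9.4900 * 1.00000000 = 9.49000000
K * exp(-rT) = 10.7900 * 0.98560462 = 10.63467384
C = P + S*exp(-qT) - K*exp(-rT)
C = 1.3136 + 9.49000000 - 10.63467384 = 0.1689

Answer: Call price = 0.1689


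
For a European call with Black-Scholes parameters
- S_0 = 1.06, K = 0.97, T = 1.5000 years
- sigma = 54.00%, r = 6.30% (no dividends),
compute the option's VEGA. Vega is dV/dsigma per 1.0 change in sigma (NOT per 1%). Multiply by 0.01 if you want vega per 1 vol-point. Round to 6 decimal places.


d1 = 0.6077276522; d2 = -0.0536345784
phi(d1) = 0.3316732495; exp(-qT) = 1.0000000000; exp(-rT) = 0.9098277346
Vega = S * exp(-qT) * phi(d1) * sqrt(T) = 1.0600 * 1.0000000000 * 0.3316732495 * 1.2247448714 = 0.430588

Answer: Vega = 0.430588


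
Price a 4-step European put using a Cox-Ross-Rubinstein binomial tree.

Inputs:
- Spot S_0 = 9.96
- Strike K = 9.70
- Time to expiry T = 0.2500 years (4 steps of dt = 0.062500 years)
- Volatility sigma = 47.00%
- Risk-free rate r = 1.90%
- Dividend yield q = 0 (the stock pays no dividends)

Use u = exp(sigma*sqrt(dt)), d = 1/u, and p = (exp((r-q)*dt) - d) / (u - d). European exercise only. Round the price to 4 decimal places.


dt = T/N = 0.062500
u = exp(sigma*sqrt(dt)) = 1.124682; d = 1/u = 0.889141
p = (exp((r-q)*dt) - d) / (u - d) = 0.475703
Discount per step: exp(-r*dt) = 0.998813
Stock lattice S(k, i) with i counting down-moves:
  k=0: S(0,0) = 9.9600
  k=1: S(1,0) = 11.2018; S(1,1) = 8.8558
  k=2: S(2,0) = 12.5985; S(2,1) = 9.9600; S(2,2) = 7.8741
  k=3: S(3,0) = 14.1693; S(3,1) = 11.2018; S(3,2) = 8.8558; S(3,3) = 7.0012
  k=4: S(4,0) = 15.9359; S(4,1) = 12.5985; S(4,2) = 9.9600; S(4,3) = 7.8741; S(4,4) = 6.2250
Terminal payoffs V(N, i) = max(K - S_T, 0):
  V(4,0) = 0.000000; V(4,1) = 0.000000; V(4,2) = 0.000000; V(4,3) = 1.825914; V(4,4) = 3.474977
Backward induction: V(k, i) = exp(-r*dt) * [p * V(k+1, i) + (1-p) * V(k+1, i+1)].
  V(3,0) = exp(-r*dt) * [p*0.000000 + (1-p)*0.000000] = 0.000000
  V(3,1) = exp(-r*dt) * [p*0.000000 + (1-p)*0.000000] = 0.000000
  V(3,2) = exp(-r*dt) * [p*0.000000 + (1-p)*1.825914] = 0.956185
  V(3,3) = exp(-r*dt) * [p*1.825914 + (1-p)*3.474977] = 2.687320
  V(2,0) = exp(-r*dt) * [p*0.000000 + (1-p)*0.000000] = 0.000000
  V(2,1) = exp(-r*dt) * [p*0.000000 + (1-p)*0.956185] = 0.500729
  V(2,2) = exp(-r*dt) * [p*0.956185 + (1-p)*2.687320] = 1.861601
  V(1,0) = exp(-r*dt) * [p*0.000000 + (1-p)*0.500729] = 0.262219
  V(1,1) = exp(-r*dt) * [p*0.500729 + (1-p)*1.861601] = 1.212789
  V(0,0) = exp(-r*dt) * [p*0.262219 + (1-p)*1.212789] = 0.759697

Answer: Price = V(0,0) = 0.7597


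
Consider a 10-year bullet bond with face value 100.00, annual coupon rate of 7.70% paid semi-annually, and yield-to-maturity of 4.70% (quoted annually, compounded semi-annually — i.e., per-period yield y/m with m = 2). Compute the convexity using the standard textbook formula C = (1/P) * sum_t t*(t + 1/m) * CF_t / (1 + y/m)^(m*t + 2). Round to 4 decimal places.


Coupon per period c = face * coupon_rate / m = 3.850000
Periods per year m = 2; per-period yield y/m = 0.023500
Number of cashflows N = 20
Cashflows (t years, CF_t, discount factor 1/(1+y/m)^(m*t), PV):
  t = 0.5000: CF_t = 3.850000, DF = 0.977040, PV = 3.761602
  t = 1.0000: CF_t = 3.850000, DF = 0.954606, PV = 3.675234
  t = 1.5000: CF_t = 3.850000, DF = 0.932688, PV = 3.590849
  t = 2.0000: CF_t = 3.850000, DF = 0.911273, PV = 3.508402
  t = 2.5000: CF_t = 3.850000, DF = 0.890350, PV = 3.427848
  t = 3.0000: CF_t = 3.850000, DF = 0.869907, PV = 3.349143
  t = 3.5000: CF_t = 3.850000, DF = 0.849934, PV = 3.272245
  t = 4.0000: CF_t = 3.850000, DF = 0.830419, PV = 3.197113
  t = 4.5000: CF_t = 3.850000, DF = 0.811352, PV = 3.123706
  t = 5.0000: CF_t = 3.850000, DF = 0.792723, PV = 3.051984
  t = 5.5000: CF_t = 3.850000, DF = 0.774522, PV = 2.981909
  t = 6.0000: CF_t = 3.850000, DF = 0.756739, PV = 2.913443
  t = 6.5000: CF_t = 3.850000, DF = 0.739363, PV = 2.846549
  t = 7.0000: CF_t = 3.850000, DF = 0.722387, PV = 2.781191
  t = 7.5000: CF_t = 3.850000, DF = 0.705801, PV = 2.717334
  t = 8.0000: CF_t = 3.850000, DF = 0.689596, PV = 2.654943
  t = 8.5000: CF_t = 3.850000, DF = 0.673762, PV = 2.593984
  t = 9.0000: CF_t = 3.850000, DF = 0.658292, PV = 2.534425
  t = 9.5000: CF_t = 3.850000, DF = 0.643178, PV = 2.476234
  t = 10.0000: CF_t = 103.850000, DF = 0.628410, PV = 65.260374
Price P = sum_t PV_t = 123.718513
Convexity numerator sum_t t*(t + 1/m) * CF_t / (1+y/m)^(m*t + 2):
  t = 0.5000: term = 1.795425
  t = 1.0000: term = 5.262603
  t = 1.5000: term = 10.283543
  t = 2.0000: term = 16.745713
  t = 2.5000: term = 24.541837
  t = 3.0000: term = 33.569684
  t = 3.5000: term = 43.731879
  t = 4.0000: term = 54.935713
  t = 4.5000: term = 67.092957
  t = 5.0000: term = 80.119690
  t = 5.5000: term = 93.936129
  t = 6.0000: term = 108.466463
  t = 6.5000: term = 123.638697
  t = 7.0000: term = 139.384500
  t = 7.5000: term = 155.639053
  t = 8.0000: term = 172.340916
  t = 8.5000: term = 189.431881
  t = 9.0000: term = 206.856849
  t = 9.5000: term = 224.563696
  t = 10.0000: term = 6541.286423
Convexity = (1/P) * sum = 8293.623650 / 123.718513 = 67.036238

Answer: Convexity = 67.0362


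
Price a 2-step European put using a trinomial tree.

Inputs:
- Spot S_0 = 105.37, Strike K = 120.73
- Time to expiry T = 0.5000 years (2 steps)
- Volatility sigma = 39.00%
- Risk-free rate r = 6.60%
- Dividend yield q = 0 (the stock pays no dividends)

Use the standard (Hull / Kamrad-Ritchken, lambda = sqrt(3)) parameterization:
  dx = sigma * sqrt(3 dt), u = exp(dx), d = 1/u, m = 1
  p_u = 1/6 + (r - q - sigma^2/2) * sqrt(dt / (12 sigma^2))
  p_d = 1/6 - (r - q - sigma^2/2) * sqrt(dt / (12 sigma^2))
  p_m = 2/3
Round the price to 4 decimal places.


dt = T/N = 0.250000; dx = sigma*sqrt(3*dt) = 0.337750
u = exp(dx) = 1.401790; d = 1/u = 0.713374
p_u = 0.162947, p_m = 0.666667, p_d = 0.170386
Discount per step: exp(-r*dt) = 0.983635
Stock lattice S(k, j) with j the centered position index:
  k=0: S(0,+0) = 105.3700
  k=1: S(1,-1) = 75.1682; S(1,+0) = 105.3700; S(1,+1) = 147.7066
  k=2: S(2,-2) = 53.6230; S(2,-1) = 75.1682; S(2,+0) = 105.3700; S(2,+1) = 147.7066; S(2,+2) = 207.0536
Terminal payoffs V(N, j) = max(K - S_T, 0):
  V(2,-2) = 67.106996; V(2,-1) = 45.561816; V(2,+0) = 15.360000; V(2,+1) = 0.000000; V(2,+2) = 0.000000
Backward induction: V(k, j) = exp(-r*dt) * [p_u * V(k+1, j+1) + p_m * V(k+1, j) + p_d * V(k+1, j-1)]
  V(1,-1) = exp(-r*dt) * [p_u*15.360000 + p_m*45.561816 + p_d*67.106996] = 43.586373
  V(1,+0) = exp(-r*dt) * [p_u*0.000000 + p_m*15.360000 + p_d*45.561816] = 17.708488
  V(1,+1) = exp(-r*dt) * [p_u*0.000000 + p_m*0.000000 + p_d*15.360000] = 2.574303
  V(0,+0) = exp(-r*dt) * [p_u*2.574303 + p_m*17.708488 + p_d*43.586373] = 19.330056

Answer: Price = V(0,0) = 19.3301


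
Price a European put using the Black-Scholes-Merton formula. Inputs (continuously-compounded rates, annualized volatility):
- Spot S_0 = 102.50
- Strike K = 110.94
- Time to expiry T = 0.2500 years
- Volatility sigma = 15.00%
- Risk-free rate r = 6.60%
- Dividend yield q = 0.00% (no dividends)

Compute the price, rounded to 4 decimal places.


Answer: Price = 7.5202

Derivation:
d1 = (ln(S/K) + (r - q + 0.5*sigma^2) * T) / (sigma * sqrt(T)) = -0.79752288
d2 = d1 - sigma * sqrt(T) = -0.87252288
exp(-rT) = 0.98363538; exp(-qT) = 1.00000000
P = K * exp(-rT) * N(-d2) - S_0 * exp(-qT) * N(-d1)
N(-d1) = 0.78742629; N(-d2) = 0.80853840
P = 110.9400 * 0.98363538 * 0.80853840 - 102.5000 * 1.00000000 * 0.78742629 = 7.5202


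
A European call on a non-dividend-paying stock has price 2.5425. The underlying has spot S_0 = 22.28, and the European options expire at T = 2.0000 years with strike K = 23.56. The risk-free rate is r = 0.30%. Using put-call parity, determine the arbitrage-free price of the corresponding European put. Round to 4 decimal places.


Answer: Put price = 3.6816

Derivation:
Put-call parity: C - P = S_0 * exp(-qT) - K * exp(-rT).
S_0 * exp(-qT) = 22.2800 * 1.00000000 = 22.28000000
K * exp(-rT) = 23.5600 * 0.99401796 = 23.41906323
P = C - S*exp(-qT) + K*exp(-rT)
P = 2.5425 - 22.28000000 + 23.41906323 = 3.6816


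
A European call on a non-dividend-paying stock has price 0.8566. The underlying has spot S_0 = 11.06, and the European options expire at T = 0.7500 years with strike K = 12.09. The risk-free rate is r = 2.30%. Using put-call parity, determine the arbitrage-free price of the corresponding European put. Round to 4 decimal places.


Put-call parity: C - P = S_0 * exp(-qT) - K * exp(-rT).
S_0 * exp(-qT) = 11.0600 * 1.00000000 = 11.06000000
K * exp(-rT) = 12.0900 * 0.98289793 = 11.88323597
P = C - S*exp(-qT) + K*exp(-rT)
P = 0.8566 - 11.06000000 + 11.88323597 = 1.6798

Answer: Put price = 1.6798


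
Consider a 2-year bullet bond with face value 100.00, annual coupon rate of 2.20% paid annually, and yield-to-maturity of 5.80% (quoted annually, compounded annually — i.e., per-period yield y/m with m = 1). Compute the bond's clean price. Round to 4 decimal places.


Coupon per period c = face * coupon_rate / m = 2.200000
Periods per year m = 1; per-period yield y/m = 0.058000
Number of cashflows N = 2
Cashflows (t years, CF_t, discount factor 1/(1+y/m)^(m*t), PV):
  t = 1.0000: CF_t = 2.200000, DF = 0.945180, PV = 2.079395
  t = 2.0000: CF_t = 102.200000, DF = 0.893364, PV = 91.301846
Price P = sum_t PV_t = 93.381241

Answer: Price = 93.3812


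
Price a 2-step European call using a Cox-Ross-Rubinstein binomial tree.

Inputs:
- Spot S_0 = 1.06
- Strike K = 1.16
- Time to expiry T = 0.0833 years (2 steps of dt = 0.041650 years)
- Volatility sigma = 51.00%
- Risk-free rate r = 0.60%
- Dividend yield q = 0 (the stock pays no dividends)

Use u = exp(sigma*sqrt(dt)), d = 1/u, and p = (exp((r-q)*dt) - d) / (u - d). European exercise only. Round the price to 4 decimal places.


Answer: Price = V(0,0) = 0.0328

Derivation:
dt = T/N = 0.041650
u = exp(sigma*sqrt(dt)) = 1.109692; d = 1/u = 0.901151
p = (exp((r-q)*dt) - d) / (u - d) = 0.475201
Discount per step: exp(-r*dt) = 0.999750
Stock lattice S(k, i) with i counting down-moves:
  k=0: S(0,0) = 1.0600
  k=1: S(1,0) = 1.1763; S(1,1) = 0.9552
  k=2: S(2,0) = 1.3053; S(2,1) = 1.0600; S(2,2) = 0.8608
Terminal payoffs V(N, i) = max(S_T - K, 0):
  V(2,0) = 0.145301; V(2,1) = 0.000000; V(2,2) = 0.000000
Backward induction: V(k, i) = exp(-r*dt) * [p * V(k+1, i) + (1-p) * V(k+1, i+1)].
  V(1,0) = exp(-r*dt) * [p*0.145301 + (1-p)*0.000000] = 0.069030
  V(1,1) = exp(-r*dt) * [p*0.000000 + (1-p)*0.000000] = 0.000000
  V(0,0) = exp(-r*dt) * [p*0.069030 + (1-p)*0.000000] = 0.032795


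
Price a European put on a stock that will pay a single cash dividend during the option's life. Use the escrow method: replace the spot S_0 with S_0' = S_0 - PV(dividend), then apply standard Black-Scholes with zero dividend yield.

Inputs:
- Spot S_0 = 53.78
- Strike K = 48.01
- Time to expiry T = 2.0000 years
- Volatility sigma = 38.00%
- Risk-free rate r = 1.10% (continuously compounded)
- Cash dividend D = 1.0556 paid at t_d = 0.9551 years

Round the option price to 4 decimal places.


PV(D) = D * exp(-r * t_d) = 1.0556 * 0.98954890 = 1.04456781
S_0' = S_0 - PV(D) = 53.7800 - 1.04456781 = 52.73543219
d1 = (ln(S_0'/K) + (r + sigma^2/2)*T) / (sigma*sqrt(T)) = 0.48432766
d2 = d1 - sigma*sqrt(T) = -0.05307349
exp(-rT) = 0.97824024
N(-d1) = 0.31407667; N(-d2) = 0.52116332
P = K * exp(-rT) * N(-d2) - S_0' * N(-d1) = 48.0100 * 0.97824024 * 0.52116332 - 52.73543219 * 0.31407667 = 7.9136

Answer: Price = 7.9136


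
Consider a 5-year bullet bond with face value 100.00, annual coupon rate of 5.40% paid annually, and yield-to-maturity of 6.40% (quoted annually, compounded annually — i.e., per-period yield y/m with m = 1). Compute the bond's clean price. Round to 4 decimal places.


Answer: Price = 95.8331

Derivation:
Coupon per period c = face * coupon_rate / m = 5.400000
Periods per year m = 1; per-period yield y/m = 0.064000
Number of cashflows N = 5
Cashflows (t years, CF_t, discount factor 1/(1+y/m)^(m*t), PV):
  t = 1.0000: CF_t = 5.400000, DF = 0.939850, PV = 5.075188
  t = 2.0000: CF_t = 5.400000, DF = 0.883317, PV = 4.769914
  t = 3.0000: CF_t = 5.400000, DF = 0.830185, PV = 4.483001
  t = 4.0000: CF_t = 5.400000, DF = 0.780249, PV = 4.213347
  t = 5.0000: CF_t = 105.400000, DF = 0.733317, PV = 77.291631
Price P = sum_t PV_t = 95.833081


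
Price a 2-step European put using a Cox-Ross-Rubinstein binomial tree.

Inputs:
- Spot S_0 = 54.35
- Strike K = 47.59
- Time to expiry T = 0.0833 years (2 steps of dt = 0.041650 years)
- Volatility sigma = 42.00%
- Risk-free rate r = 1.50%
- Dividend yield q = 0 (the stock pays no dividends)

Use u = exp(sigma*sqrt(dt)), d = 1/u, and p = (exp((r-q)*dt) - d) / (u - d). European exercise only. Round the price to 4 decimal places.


dt = T/N = 0.041650
u = exp(sigma*sqrt(dt)) = 1.089496; d = 1/u = 0.917856
p = (exp((r-q)*dt) - d) / (u - d) = 0.482225
Discount per step: exp(-r*dt) = 0.999375
Stock lattice S(k, i) with i counting down-moves:
  k=0: S(0,0) = 54.3500
  k=1: S(1,0) = 59.2141; S(1,1) = 49.8855
  k=2: S(2,0) = 64.5135; S(2,1) = 54.3500; S(2,2) = 45.7877
Terminal payoffs V(N, i) = max(K - S_T, 0):
  V(2,0) = 0.000000; V(2,1) = 0.000000; V(2,2) = 1.802340
Backward induction: V(k, i) = exp(-r*dt) * [p * V(k+1, i) + (1-p) * V(k+1, i+1)].
  V(1,0) = exp(-r*dt) * [p*0.000000 + (1-p)*0.000000] = 0.000000
  V(1,1) = exp(-r*dt) * [p*0.000000 + (1-p)*1.802340] = 0.932623
  V(0,0) = exp(-r*dt) * [p*0.000000 + (1-p)*0.932623] = 0.482587

Answer: Price = V(0,0) = 0.4826


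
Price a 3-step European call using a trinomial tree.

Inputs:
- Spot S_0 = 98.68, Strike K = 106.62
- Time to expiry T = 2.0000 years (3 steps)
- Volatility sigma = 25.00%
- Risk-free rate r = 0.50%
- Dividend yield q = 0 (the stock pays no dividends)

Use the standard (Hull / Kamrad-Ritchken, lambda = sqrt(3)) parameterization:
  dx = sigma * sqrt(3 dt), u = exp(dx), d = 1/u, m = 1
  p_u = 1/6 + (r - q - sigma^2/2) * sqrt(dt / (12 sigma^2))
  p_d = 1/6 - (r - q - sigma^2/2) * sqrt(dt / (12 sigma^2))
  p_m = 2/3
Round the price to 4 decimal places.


Answer: Price = V(0,0) = 10.9757

Derivation:
dt = T/N = 0.666667; dx = sigma*sqrt(3*dt) = 0.353553
u = exp(dx) = 1.424119; d = 1/u = 0.702189
p_u = 0.141918, p_m = 0.666667, p_d = 0.191415
Discount per step: exp(-r*dt) = 0.996672
Stock lattice S(k, j) with j the centered position index:
  k=0: S(0,+0) = 98.6800
  k=1: S(1,-1) = 69.2920; S(1,+0) = 98.6800; S(1,+1) = 140.5321
  k=2: S(2,-2) = 48.6560; S(2,-1) = 69.2920; S(2,+0) = 98.6800; S(2,+1) = 140.5321; S(2,+2) = 200.1344
  k=3: S(3,-3) = 34.1657; S(3,-2) = 48.6560; S(3,-1) = 69.2920; S(3,+0) = 98.6800; S(3,+1) = 140.5321; S(3,+2) = 200.1344; S(3,+3) = 285.0152
Terminal payoffs V(N, j) = max(S_T - K, 0):
  V(3,-3) = 0.000000; V(3,-2) = 0.000000; V(3,-1) = 0.000000; V(3,+0) = 0.000000; V(3,+1) = 33.912065; V(3,+2) = 93.514386; V(3,+3) = 178.395186
Backward induction: V(k, j) = exp(-r*dt) * [p_u * V(k+1, j+1) + p_m * V(k+1, j) + p_d * V(k+1, j-1)]
  V(2,-2) = exp(-r*dt) * [p_u*0.000000 + p_m*0.000000 + p_d*0.000000] = 0.000000
  V(2,-1) = exp(-r*dt) * [p_u*0.000000 + p_m*0.000000 + p_d*0.000000] = 0.000000
  V(2,+0) = exp(-r*dt) * [p_u*33.912065 + p_m*0.000000 + p_d*0.000000] = 4.796714
  V(2,+1) = exp(-r*dt) * [p_u*93.514386 + p_m*33.912065 + p_d*0.000000] = 35.760012
  V(2,+2) = exp(-r*dt) * [p_u*178.395186 + p_m*93.514386 + p_d*33.912065] = 93.838375
  V(1,-1) = exp(-r*dt) * [p_u*4.796714 + p_m*0.000000 + p_d*0.000000] = 0.678474
  V(1,+0) = exp(-r*dt) * [p_u*35.760012 + p_m*4.796714 + p_d*0.000000] = 8.245266
  V(1,+1) = exp(-r*dt) * [p_u*93.838375 + p_m*35.760012 + p_d*4.796714] = 37.948814
  V(0,+0) = exp(-r*dt) * [p_u*37.948814 + p_m*8.245266 + p_d*0.678474] = 10.975685


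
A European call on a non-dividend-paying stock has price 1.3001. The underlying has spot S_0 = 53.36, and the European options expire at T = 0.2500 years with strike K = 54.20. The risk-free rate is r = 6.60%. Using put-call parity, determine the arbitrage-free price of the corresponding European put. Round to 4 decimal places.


Put-call parity: C - P = S_0 * exp(-qT) - K * exp(-rT).
S_0 * exp(-qT) = 53.3600 * 1.00000000 = 53.36000000
K * exp(-rT) = 54.2000 * 0.98363538 = 53.31303756
P = C - S*exp(-qT) + K*exp(-rT)
P = 1.3001 - 53.36000000 + 53.31303756 = 1.2531

Answer: Put price = 1.2531


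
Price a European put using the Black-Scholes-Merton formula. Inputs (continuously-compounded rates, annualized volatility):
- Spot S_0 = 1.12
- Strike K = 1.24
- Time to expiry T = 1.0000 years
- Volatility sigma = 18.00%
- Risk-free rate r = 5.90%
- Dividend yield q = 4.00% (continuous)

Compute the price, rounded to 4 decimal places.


d1 = (ln(S/K) + (r - q + 0.5*sigma^2) * T) / (sigma * sqrt(T)) = -0.36990386
d2 = d1 - sigma * sqrt(T) = -0.54990386
exp(-rT) = 0.94270677; exp(-qT) = 0.96078944
P = K * exp(-rT) * N(-d2) - S_0 * exp(-qT) * N(-d1)
N(-d1) = 0.64427294; N(-d2) = 0.70880734
P = 1.2400 * 0.94270677 * 0.70880734 - 1.1200 * 0.96078944 * 0.64427294 = 0.1353

Answer: Price = 0.1353
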